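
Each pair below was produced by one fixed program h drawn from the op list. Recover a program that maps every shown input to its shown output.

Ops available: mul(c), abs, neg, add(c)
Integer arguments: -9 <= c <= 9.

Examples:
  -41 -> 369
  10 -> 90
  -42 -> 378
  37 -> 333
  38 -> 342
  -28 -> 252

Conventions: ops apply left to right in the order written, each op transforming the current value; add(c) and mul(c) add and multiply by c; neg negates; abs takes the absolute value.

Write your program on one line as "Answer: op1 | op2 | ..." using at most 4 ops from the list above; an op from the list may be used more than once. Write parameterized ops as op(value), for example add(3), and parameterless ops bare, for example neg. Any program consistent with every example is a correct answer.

mul(-9) | neg | abs

Check, running the answer program on each example:
  -41 -> 369 -> -369 -> 369
  10 -> -90 -> 90 -> 90
  -42 -> 378 -> -378 -> 378
  37 -> -333 -> 333 -> 333
  38 -> -342 -> 342 -> 342
  -28 -> 252 -> -252 -> 252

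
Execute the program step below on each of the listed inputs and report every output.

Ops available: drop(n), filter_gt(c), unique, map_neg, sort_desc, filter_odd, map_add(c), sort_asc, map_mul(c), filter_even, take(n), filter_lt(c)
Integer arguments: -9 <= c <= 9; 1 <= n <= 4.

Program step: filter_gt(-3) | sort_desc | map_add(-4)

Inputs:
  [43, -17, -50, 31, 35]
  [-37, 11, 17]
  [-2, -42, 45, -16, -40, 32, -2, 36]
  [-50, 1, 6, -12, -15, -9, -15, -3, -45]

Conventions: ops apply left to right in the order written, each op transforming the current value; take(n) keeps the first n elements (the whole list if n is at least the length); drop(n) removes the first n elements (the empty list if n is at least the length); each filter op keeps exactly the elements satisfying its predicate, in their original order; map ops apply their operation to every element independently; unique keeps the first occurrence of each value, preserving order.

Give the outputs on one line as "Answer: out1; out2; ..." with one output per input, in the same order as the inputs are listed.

Execution, op by op:
  [43, -17, -50, 31, 35] -> [43, 31, 35] -> [43, 35, 31] -> [39, 31, 27]
  [-37, 11, 17] -> [11, 17] -> [17, 11] -> [13, 7]
  [-2, -42, 45, -16, -40, 32, -2, 36] -> [-2, 45, 32, -2, 36] -> [45, 36, 32, -2, -2] -> [41, 32, 28, -6, -6]
  [-50, 1, 6, -12, -15, -9, -15, -3, -45] -> [1, 6] -> [6, 1] -> [2, -3]

[39, 31, 27]; [13, 7]; [41, 32, 28, -6, -6]; [2, -3]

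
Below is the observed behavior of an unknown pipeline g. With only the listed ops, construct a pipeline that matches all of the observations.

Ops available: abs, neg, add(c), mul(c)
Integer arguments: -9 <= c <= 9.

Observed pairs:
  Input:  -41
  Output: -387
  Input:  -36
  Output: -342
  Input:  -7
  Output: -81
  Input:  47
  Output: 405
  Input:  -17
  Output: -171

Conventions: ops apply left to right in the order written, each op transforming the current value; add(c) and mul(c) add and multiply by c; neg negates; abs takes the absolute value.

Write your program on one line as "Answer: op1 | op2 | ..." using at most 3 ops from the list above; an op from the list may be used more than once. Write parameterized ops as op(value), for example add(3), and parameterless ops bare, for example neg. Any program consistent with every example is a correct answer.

add(-2) | mul(9)

Check, running the answer program on each example:
  -41 -> -43 -> -387
  -36 -> -38 -> -342
  -7 -> -9 -> -81
  47 -> 45 -> 405
  -17 -> -19 -> -171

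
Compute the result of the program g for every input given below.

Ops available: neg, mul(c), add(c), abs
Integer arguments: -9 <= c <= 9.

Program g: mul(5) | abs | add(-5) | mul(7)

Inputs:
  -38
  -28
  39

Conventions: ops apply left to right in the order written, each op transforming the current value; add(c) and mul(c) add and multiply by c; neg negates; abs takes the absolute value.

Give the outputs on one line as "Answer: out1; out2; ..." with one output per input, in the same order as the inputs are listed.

1295; 945; 1330

Execution, op by op:
  -38 -> -190 -> 190 -> 185 -> 1295
  -28 -> -140 -> 140 -> 135 -> 945
  39 -> 195 -> 195 -> 190 -> 1330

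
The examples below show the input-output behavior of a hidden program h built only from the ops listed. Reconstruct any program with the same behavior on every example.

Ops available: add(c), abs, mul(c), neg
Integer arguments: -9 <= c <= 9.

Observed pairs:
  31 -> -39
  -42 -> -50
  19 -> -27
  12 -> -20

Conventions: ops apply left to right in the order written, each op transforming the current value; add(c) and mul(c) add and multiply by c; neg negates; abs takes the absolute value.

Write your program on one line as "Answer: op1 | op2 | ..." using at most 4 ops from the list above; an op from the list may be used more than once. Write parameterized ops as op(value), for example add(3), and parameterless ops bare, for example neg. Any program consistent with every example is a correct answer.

neg | abs | add(8) | neg

Check, running the answer program on each example:
  31 -> -31 -> 31 -> 39 -> -39
  -42 -> 42 -> 42 -> 50 -> -50
  19 -> -19 -> 19 -> 27 -> -27
  12 -> -12 -> 12 -> 20 -> -20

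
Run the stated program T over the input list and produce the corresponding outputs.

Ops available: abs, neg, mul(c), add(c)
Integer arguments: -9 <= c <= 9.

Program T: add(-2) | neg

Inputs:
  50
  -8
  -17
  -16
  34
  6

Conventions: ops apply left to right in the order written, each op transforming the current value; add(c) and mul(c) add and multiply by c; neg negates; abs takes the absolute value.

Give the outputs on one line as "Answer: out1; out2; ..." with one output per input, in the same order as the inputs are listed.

Execution, op by op:
  50 -> 48 -> -48
  -8 -> -10 -> 10
  -17 -> -19 -> 19
  -16 -> -18 -> 18
  34 -> 32 -> -32
  6 -> 4 -> -4

-48; 10; 19; 18; -32; -4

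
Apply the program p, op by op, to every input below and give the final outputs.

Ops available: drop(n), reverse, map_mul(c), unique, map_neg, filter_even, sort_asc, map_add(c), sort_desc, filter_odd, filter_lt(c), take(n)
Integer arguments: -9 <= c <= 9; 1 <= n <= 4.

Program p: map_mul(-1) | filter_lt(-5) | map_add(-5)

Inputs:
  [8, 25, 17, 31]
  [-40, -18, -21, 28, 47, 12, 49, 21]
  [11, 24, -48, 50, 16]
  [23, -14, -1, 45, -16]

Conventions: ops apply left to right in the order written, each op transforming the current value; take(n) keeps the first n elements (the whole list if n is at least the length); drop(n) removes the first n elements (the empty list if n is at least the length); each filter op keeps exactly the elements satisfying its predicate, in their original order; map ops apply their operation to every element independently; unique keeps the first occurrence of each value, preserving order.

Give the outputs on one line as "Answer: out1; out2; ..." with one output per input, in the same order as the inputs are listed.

Execution, op by op:
  [8, 25, 17, 31] -> [-8, -25, -17, -31] -> [-8, -25, -17, -31] -> [-13, -30, -22, -36]
  [-40, -18, -21, 28, 47, 12, 49, 21] -> [40, 18, 21, -28, -47, -12, -49, -21] -> [-28, -47, -12, -49, -21] -> [-33, -52, -17, -54, -26]
  [11, 24, -48, 50, 16] -> [-11, -24, 48, -50, -16] -> [-11, -24, -50, -16] -> [-16, -29, -55, -21]
  [23, -14, -1, 45, -16] -> [-23, 14, 1, -45, 16] -> [-23, -45] -> [-28, -50]

[-13, -30, -22, -36]; [-33, -52, -17, -54, -26]; [-16, -29, -55, -21]; [-28, -50]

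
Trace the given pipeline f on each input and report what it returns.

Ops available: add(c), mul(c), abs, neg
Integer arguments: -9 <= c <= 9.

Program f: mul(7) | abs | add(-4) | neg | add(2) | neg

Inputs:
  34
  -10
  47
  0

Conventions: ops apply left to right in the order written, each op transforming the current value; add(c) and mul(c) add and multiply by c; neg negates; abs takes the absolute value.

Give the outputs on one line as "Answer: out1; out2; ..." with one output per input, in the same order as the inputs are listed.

Execution, op by op:
  34 -> 238 -> 238 -> 234 -> -234 -> -232 -> 232
  -10 -> -70 -> 70 -> 66 -> -66 -> -64 -> 64
  47 -> 329 -> 329 -> 325 -> -325 -> -323 -> 323
  0 -> 0 -> 0 -> -4 -> 4 -> 6 -> -6

232; 64; 323; -6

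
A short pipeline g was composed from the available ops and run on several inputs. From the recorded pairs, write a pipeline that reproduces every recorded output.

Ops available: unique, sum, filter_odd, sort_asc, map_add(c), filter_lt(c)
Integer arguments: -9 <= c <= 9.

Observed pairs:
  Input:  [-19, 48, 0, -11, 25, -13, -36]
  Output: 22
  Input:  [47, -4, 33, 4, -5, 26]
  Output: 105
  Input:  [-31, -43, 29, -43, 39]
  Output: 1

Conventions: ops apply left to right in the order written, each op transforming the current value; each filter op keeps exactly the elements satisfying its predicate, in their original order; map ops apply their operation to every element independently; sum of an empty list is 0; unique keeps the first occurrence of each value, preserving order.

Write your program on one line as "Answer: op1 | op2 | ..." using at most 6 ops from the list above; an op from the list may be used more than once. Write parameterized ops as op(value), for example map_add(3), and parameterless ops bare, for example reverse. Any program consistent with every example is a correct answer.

sort_asc | filter_odd | map_add(6) | map_add(4) | sum

Check, running the answer program on each example:
  [-19, 48, 0, -11, 25, -13, -36] -> [-36, -19, -13, -11, 0, 25, 48] -> [-19, -13, -11, 25] -> [-13, -7, -5, 31] -> [-9, -3, -1, 35] -> 22
  [47, -4, 33, 4, -5, 26] -> [-5, -4, 4, 26, 33, 47] -> [-5, 33, 47] -> [1, 39, 53] -> [5, 43, 57] -> 105
  [-31, -43, 29, -43, 39] -> [-43, -43, -31, 29, 39] -> [-43, -43, -31, 29, 39] -> [-37, -37, -25, 35, 45] -> [-33, -33, -21, 39, 49] -> 1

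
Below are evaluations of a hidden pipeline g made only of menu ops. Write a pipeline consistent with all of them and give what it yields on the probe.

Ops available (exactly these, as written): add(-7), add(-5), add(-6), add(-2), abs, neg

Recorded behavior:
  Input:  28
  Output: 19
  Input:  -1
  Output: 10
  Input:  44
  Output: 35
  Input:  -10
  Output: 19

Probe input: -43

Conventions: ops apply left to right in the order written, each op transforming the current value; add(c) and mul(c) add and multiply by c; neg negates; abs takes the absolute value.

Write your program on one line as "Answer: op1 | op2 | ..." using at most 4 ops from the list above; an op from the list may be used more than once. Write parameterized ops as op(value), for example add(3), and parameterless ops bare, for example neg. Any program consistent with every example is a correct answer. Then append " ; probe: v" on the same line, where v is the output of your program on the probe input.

add(-7) | add(-2) | abs ; probe: 52

Check, running the answer program on each example:
  28 -> 21 -> 19 -> 19
  -1 -> -8 -> -10 -> 10
  44 -> 37 -> 35 -> 35
  -10 -> -17 -> -19 -> 19
  probe: -43 -> -50 -> -52 -> 52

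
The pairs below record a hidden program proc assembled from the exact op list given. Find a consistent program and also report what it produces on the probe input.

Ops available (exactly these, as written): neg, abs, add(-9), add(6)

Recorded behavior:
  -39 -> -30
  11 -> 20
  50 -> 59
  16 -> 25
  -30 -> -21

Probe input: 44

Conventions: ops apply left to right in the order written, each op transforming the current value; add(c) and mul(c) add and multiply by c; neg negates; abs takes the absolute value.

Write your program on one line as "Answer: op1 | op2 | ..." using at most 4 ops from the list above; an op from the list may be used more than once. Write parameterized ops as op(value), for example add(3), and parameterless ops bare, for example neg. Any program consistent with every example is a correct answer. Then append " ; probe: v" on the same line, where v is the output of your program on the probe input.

neg | add(-9) | neg ; probe: 53

Check, running the answer program on each example:
  -39 -> 39 -> 30 -> -30
  11 -> -11 -> -20 -> 20
  50 -> -50 -> -59 -> 59
  16 -> -16 -> -25 -> 25
  -30 -> 30 -> 21 -> -21
  probe: 44 -> -44 -> -53 -> 53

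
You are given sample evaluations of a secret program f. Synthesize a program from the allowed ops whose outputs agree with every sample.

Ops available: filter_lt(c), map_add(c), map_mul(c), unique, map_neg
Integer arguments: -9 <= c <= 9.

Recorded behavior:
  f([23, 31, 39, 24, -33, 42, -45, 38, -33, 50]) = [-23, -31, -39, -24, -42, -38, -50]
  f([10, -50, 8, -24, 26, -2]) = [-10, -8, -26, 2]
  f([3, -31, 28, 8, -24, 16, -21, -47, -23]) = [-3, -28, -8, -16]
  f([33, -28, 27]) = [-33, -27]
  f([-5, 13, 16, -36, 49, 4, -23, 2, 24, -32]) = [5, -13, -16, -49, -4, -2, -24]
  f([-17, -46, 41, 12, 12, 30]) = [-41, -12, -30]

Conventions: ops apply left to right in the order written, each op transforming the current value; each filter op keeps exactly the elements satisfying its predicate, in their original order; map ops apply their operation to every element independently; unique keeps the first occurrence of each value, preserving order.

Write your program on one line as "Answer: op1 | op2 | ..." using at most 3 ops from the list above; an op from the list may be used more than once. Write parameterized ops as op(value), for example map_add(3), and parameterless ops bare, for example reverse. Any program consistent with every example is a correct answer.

map_neg | filter_lt(7) | unique

Check, running the answer program on each example:
  [23, 31, 39, 24, -33, 42, -45, 38, -33, 50] -> [-23, -31, -39, -24, 33, -42, 45, -38, 33, -50] -> [-23, -31, -39, -24, -42, -38, -50] -> [-23, -31, -39, -24, -42, -38, -50]
  [10, -50, 8, -24, 26, -2] -> [-10, 50, -8, 24, -26, 2] -> [-10, -8, -26, 2] -> [-10, -8, -26, 2]
  [3, -31, 28, 8, -24, 16, -21, -47, -23] -> [-3, 31, -28, -8, 24, -16, 21, 47, 23] -> [-3, -28, -8, -16] -> [-3, -28, -8, -16]
  [33, -28, 27] -> [-33, 28, -27] -> [-33, -27] -> [-33, -27]
  [-5, 13, 16, -36, 49, 4, -23, 2, 24, -32] -> [5, -13, -16, 36, -49, -4, 23, -2, -24, 32] -> [5, -13, -16, -49, -4, -2, -24] -> [5, -13, -16, -49, -4, -2, -24]
  [-17, -46, 41, 12, 12, 30] -> [17, 46, -41, -12, -12, -30] -> [-41, -12, -12, -30] -> [-41, -12, -30]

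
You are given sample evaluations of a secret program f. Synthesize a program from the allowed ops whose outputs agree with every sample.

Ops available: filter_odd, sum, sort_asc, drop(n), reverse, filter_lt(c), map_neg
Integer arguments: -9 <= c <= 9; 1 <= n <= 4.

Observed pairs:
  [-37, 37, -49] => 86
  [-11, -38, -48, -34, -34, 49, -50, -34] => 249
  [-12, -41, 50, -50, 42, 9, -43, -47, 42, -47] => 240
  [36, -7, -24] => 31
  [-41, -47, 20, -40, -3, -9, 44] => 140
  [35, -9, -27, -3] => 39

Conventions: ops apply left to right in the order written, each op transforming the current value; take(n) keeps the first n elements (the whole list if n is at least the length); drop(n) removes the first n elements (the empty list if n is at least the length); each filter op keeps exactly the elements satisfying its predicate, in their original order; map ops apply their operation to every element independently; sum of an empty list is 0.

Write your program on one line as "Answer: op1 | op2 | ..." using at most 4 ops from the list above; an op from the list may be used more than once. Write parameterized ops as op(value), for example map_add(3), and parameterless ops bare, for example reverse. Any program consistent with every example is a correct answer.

filter_lt(1) | map_neg | reverse | sum

Check, running the answer program on each example:
  [-37, 37, -49] -> [-37, -49] -> [37, 49] -> [49, 37] -> 86
  [-11, -38, -48, -34, -34, 49, -50, -34] -> [-11, -38, -48, -34, -34, -50, -34] -> [11, 38, 48, 34, 34, 50, 34] -> [34, 50, 34, 34, 48, 38, 11] -> 249
  [-12, -41, 50, -50, 42, 9, -43, -47, 42, -47] -> [-12, -41, -50, -43, -47, -47] -> [12, 41, 50, 43, 47, 47] -> [47, 47, 43, 50, 41, 12] -> 240
  [36, -7, -24] -> [-7, -24] -> [7, 24] -> [24, 7] -> 31
  [-41, -47, 20, -40, -3, -9, 44] -> [-41, -47, -40, -3, -9] -> [41, 47, 40, 3, 9] -> [9, 3, 40, 47, 41] -> 140
  [35, -9, -27, -3] -> [-9, -27, -3] -> [9, 27, 3] -> [3, 27, 9] -> 39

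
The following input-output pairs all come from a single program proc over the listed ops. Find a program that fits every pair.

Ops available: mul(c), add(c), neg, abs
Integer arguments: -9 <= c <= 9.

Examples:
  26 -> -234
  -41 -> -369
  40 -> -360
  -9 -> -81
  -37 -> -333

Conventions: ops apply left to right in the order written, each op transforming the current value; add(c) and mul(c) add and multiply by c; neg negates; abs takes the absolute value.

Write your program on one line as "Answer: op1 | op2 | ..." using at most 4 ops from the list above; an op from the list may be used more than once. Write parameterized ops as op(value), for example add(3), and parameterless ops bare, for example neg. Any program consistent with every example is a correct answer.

neg | abs | mul(-9)

Check, running the answer program on each example:
  26 -> -26 -> 26 -> -234
  -41 -> 41 -> 41 -> -369
  40 -> -40 -> 40 -> -360
  -9 -> 9 -> 9 -> -81
  -37 -> 37 -> 37 -> -333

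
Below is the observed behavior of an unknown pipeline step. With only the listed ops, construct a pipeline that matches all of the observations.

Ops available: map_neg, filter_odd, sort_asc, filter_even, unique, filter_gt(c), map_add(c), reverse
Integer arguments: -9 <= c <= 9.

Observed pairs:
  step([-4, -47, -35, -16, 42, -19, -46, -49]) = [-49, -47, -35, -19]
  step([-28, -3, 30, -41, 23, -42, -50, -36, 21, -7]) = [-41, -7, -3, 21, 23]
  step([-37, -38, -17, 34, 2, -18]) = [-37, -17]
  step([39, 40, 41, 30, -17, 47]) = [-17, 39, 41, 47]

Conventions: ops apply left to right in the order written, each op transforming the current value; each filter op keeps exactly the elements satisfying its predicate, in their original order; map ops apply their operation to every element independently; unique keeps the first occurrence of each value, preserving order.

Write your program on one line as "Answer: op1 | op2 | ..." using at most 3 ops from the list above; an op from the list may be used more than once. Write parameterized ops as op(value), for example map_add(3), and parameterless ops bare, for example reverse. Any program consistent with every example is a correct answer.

sort_asc | filter_odd

Check, running the answer program on each example:
  [-4, -47, -35, -16, 42, -19, -46, -49] -> [-49, -47, -46, -35, -19, -16, -4, 42] -> [-49, -47, -35, -19]
  [-28, -3, 30, -41, 23, -42, -50, -36, 21, -7] -> [-50, -42, -41, -36, -28, -7, -3, 21, 23, 30] -> [-41, -7, -3, 21, 23]
  [-37, -38, -17, 34, 2, -18] -> [-38, -37, -18, -17, 2, 34] -> [-37, -17]
  [39, 40, 41, 30, -17, 47] -> [-17, 30, 39, 40, 41, 47] -> [-17, 39, 41, 47]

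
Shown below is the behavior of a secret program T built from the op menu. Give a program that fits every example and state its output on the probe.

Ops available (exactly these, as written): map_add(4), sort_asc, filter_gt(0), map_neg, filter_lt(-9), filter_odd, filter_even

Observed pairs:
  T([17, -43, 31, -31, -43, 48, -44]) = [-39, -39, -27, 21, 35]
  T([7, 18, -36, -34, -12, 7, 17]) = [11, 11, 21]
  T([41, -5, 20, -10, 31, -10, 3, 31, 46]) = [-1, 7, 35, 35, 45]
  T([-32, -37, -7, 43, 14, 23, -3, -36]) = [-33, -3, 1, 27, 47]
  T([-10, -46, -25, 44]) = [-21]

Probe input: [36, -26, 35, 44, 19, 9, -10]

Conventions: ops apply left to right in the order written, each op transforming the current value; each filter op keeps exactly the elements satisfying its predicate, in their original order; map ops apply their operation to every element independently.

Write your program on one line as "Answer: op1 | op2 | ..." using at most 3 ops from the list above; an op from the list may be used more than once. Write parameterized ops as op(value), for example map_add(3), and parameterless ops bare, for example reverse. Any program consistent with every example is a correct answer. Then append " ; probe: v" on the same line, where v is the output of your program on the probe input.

map_add(4) | filter_odd | sort_asc ; probe: [13, 23, 39]

Check, running the answer program on each example:
  [17, -43, 31, -31, -43, 48, -44] -> [21, -39, 35, -27, -39, 52, -40] -> [21, -39, 35, -27, -39] -> [-39, -39, -27, 21, 35]
  [7, 18, -36, -34, -12, 7, 17] -> [11, 22, -32, -30, -8, 11, 21] -> [11, 11, 21] -> [11, 11, 21]
  [41, -5, 20, -10, 31, -10, 3, 31, 46] -> [45, -1, 24, -6, 35, -6, 7, 35, 50] -> [45, -1, 35, 7, 35] -> [-1, 7, 35, 35, 45]
  [-32, -37, -7, 43, 14, 23, -3, -36] -> [-28, -33, -3, 47, 18, 27, 1, -32] -> [-33, -3, 47, 27, 1] -> [-33, -3, 1, 27, 47]
  [-10, -46, -25, 44] -> [-6, -42, -21, 48] -> [-21] -> [-21]
  probe: [36, -26, 35, 44, 19, 9, -10] -> [40, -22, 39, 48, 23, 13, -6] -> [39, 23, 13] -> [13, 23, 39]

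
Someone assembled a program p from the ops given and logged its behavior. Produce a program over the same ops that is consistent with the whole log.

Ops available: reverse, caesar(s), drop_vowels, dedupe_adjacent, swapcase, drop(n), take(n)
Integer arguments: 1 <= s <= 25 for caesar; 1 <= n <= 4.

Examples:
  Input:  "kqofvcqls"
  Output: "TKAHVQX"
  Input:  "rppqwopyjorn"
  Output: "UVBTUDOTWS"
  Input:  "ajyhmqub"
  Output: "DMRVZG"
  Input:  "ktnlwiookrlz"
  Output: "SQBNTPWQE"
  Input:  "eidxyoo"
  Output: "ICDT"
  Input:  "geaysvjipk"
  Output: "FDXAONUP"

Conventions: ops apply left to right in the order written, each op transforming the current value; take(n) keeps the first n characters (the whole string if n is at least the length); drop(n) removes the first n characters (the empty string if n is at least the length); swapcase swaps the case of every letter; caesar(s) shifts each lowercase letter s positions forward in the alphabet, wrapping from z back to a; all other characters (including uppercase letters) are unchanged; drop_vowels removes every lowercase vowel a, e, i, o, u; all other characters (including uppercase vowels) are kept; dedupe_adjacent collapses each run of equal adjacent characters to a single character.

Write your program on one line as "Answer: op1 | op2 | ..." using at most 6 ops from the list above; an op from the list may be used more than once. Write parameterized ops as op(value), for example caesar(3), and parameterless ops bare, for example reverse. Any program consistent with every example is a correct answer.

caesar(6) | drop(2) | caesar(25) | dedupe_adjacent | swapcase

Check, running the answer program on each example:
  "kqofvcqls" -> "qwulbiwry" -> "ulbiwry" -> "tkahvqx" -> "tkahvqx" -> "TKAHVQX"
  "rppqwopyjorn" -> "xvvwcuvepuxt" -> "vwcuvepuxt" -> "uvbtudotws" -> "uvbtudotws" -> "UVBTUDOTWS"
  "ajyhmqub" -> "gpenswah" -> "enswah" -> "dmrvzg" -> "dmrvzg" -> "DMRVZG"
  "ktnlwiookrlz" -> "qztrcouuqxrf" -> "trcouuqxrf" -> "sqbnttpwqe" -> "sqbntpwqe" -> "SQBNTPWQE"
  "eidxyoo" -> "kojdeuu" -> "jdeuu" -> "icdtt" -> "icdt" -> "ICDT"
  "geaysvjipk" -> "mkgeybpovq" -> "geybpovq" -> "fdxaonup" -> "fdxaonup" -> "FDXAONUP"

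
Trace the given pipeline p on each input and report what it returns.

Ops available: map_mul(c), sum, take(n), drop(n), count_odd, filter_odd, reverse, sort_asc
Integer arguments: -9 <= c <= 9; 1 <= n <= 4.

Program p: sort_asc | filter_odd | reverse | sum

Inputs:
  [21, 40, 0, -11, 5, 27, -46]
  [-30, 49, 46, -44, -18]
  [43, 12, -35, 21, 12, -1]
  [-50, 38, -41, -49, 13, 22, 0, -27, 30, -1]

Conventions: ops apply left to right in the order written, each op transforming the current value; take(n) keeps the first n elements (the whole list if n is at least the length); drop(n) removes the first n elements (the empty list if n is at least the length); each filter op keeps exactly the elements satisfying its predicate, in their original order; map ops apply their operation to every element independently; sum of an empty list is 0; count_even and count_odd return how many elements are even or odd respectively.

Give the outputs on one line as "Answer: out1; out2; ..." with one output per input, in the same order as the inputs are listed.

Execution, op by op:
  [21, 40, 0, -11, 5, 27, -46] -> [-46, -11, 0, 5, 21, 27, 40] -> [-11, 5, 21, 27] -> [27, 21, 5, -11] -> 42
  [-30, 49, 46, -44, -18] -> [-44, -30, -18, 46, 49] -> [49] -> [49] -> 49
  [43, 12, -35, 21, 12, -1] -> [-35, -1, 12, 12, 21, 43] -> [-35, -1, 21, 43] -> [43, 21, -1, -35] -> 28
  [-50, 38, -41, -49, 13, 22, 0, -27, 30, -1] -> [-50, -49, -41, -27, -1, 0, 13, 22, 30, 38] -> [-49, -41, -27, -1, 13] -> [13, -1, -27, -41, -49] -> -105

42; 49; 28; -105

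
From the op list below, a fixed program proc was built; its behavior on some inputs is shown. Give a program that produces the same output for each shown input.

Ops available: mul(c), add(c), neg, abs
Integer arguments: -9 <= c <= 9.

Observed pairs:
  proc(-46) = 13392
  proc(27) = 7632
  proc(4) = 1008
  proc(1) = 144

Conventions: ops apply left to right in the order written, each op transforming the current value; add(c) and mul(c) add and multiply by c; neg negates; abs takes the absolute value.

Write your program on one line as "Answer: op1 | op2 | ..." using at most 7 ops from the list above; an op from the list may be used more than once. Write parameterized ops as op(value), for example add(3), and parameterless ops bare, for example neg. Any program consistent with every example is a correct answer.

mul(4) | add(-2) | neg | mul(-9) | mul(8) | abs

Check, running the answer program on each example:
  -46 -> -184 -> -186 -> 186 -> -1674 -> -13392 -> 13392
  27 -> 108 -> 106 -> -106 -> 954 -> 7632 -> 7632
  4 -> 16 -> 14 -> -14 -> 126 -> 1008 -> 1008
  1 -> 4 -> 2 -> -2 -> 18 -> 144 -> 144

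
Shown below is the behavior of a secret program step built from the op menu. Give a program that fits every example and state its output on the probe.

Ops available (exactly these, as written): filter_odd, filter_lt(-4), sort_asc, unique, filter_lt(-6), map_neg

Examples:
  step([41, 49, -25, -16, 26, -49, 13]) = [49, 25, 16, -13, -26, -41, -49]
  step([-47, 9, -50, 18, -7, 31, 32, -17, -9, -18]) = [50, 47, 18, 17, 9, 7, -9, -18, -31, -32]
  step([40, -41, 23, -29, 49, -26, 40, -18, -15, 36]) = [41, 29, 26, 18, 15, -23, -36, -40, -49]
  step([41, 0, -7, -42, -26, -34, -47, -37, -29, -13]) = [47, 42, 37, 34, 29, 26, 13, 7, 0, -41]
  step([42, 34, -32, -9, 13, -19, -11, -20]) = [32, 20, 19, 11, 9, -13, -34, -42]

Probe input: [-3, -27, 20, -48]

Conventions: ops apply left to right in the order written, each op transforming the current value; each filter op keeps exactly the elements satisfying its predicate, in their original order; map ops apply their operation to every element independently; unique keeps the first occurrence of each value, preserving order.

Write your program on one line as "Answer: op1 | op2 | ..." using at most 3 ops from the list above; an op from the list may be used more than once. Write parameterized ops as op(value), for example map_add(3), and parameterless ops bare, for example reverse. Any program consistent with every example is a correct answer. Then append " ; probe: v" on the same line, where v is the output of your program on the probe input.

sort_asc | unique | map_neg ; probe: [48, 27, 3, -20]

Check, running the answer program on each example:
  [41, 49, -25, -16, 26, -49, 13] -> [-49, -25, -16, 13, 26, 41, 49] -> [-49, -25, -16, 13, 26, 41, 49] -> [49, 25, 16, -13, -26, -41, -49]
  [-47, 9, -50, 18, -7, 31, 32, -17, -9, -18] -> [-50, -47, -18, -17, -9, -7, 9, 18, 31, 32] -> [-50, -47, -18, -17, -9, -7, 9, 18, 31, 32] -> [50, 47, 18, 17, 9, 7, -9, -18, -31, -32]
  [40, -41, 23, -29, 49, -26, 40, -18, -15, 36] -> [-41, -29, -26, -18, -15, 23, 36, 40, 40, 49] -> [-41, -29, -26, -18, -15, 23, 36, 40, 49] -> [41, 29, 26, 18, 15, -23, -36, -40, -49]
  [41, 0, -7, -42, -26, -34, -47, -37, -29, -13] -> [-47, -42, -37, -34, -29, -26, -13, -7, 0, 41] -> [-47, -42, -37, -34, -29, -26, -13, -7, 0, 41] -> [47, 42, 37, 34, 29, 26, 13, 7, 0, -41]
  [42, 34, -32, -9, 13, -19, -11, -20] -> [-32, -20, -19, -11, -9, 13, 34, 42] -> [-32, -20, -19, -11, -9, 13, 34, 42] -> [32, 20, 19, 11, 9, -13, -34, -42]
  probe: [-3, -27, 20, -48] -> [-48, -27, -3, 20] -> [-48, -27, -3, 20] -> [48, 27, 3, -20]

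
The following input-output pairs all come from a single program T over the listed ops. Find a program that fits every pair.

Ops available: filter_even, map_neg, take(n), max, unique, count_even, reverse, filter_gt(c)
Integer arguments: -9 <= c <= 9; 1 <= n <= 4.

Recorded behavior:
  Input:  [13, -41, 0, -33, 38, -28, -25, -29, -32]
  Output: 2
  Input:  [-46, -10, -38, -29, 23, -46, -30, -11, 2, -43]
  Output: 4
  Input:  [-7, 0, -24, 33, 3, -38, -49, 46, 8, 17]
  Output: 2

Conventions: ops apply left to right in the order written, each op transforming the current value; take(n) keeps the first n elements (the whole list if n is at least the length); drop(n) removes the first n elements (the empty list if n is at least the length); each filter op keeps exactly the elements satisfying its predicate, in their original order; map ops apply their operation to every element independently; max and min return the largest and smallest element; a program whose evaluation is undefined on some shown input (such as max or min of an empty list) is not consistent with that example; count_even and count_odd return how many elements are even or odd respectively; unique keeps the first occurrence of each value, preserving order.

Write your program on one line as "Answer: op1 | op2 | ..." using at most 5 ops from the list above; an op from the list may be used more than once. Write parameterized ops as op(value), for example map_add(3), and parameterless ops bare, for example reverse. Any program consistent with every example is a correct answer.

map_neg | unique | filter_gt(2) | count_even

Check, running the answer program on each example:
  [13, -41, 0, -33, 38, -28, -25, -29, -32] -> [-13, 41, 0, 33, -38, 28, 25, 29, 32] -> [-13, 41, 0, 33, -38, 28, 25, 29, 32] -> [41, 33, 28, 25, 29, 32] -> 2
  [-46, -10, -38, -29, 23, -46, -30, -11, 2, -43] -> [46, 10, 38, 29, -23, 46, 30, 11, -2, 43] -> [46, 10, 38, 29, -23, 30, 11, -2, 43] -> [46, 10, 38, 29, 30, 11, 43] -> 4
  [-7, 0, -24, 33, 3, -38, -49, 46, 8, 17] -> [7, 0, 24, -33, -3, 38, 49, -46, -8, -17] -> [7, 0, 24, -33, -3, 38, 49, -46, -8, -17] -> [7, 24, 38, 49] -> 2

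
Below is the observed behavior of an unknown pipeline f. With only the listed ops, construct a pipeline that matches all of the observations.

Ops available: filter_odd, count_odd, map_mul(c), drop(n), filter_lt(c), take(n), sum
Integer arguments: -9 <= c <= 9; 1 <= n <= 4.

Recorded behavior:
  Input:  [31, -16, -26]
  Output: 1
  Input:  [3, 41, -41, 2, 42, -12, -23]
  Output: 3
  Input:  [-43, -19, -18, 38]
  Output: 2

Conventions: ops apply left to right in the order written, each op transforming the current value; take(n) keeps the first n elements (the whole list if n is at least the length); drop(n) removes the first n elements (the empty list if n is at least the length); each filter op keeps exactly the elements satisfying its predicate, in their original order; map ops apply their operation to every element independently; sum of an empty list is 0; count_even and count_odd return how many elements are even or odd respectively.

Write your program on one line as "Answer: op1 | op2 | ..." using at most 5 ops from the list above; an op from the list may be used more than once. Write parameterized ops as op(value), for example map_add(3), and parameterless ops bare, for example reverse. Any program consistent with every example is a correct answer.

take(3) | filter_odd | map_mul(7) | count_odd

Check, running the answer program on each example:
  [31, -16, -26] -> [31, -16, -26] -> [31] -> [217] -> 1
  [3, 41, -41, 2, 42, -12, -23] -> [3, 41, -41] -> [3, 41, -41] -> [21, 287, -287] -> 3
  [-43, -19, -18, 38] -> [-43, -19, -18] -> [-43, -19] -> [-301, -133] -> 2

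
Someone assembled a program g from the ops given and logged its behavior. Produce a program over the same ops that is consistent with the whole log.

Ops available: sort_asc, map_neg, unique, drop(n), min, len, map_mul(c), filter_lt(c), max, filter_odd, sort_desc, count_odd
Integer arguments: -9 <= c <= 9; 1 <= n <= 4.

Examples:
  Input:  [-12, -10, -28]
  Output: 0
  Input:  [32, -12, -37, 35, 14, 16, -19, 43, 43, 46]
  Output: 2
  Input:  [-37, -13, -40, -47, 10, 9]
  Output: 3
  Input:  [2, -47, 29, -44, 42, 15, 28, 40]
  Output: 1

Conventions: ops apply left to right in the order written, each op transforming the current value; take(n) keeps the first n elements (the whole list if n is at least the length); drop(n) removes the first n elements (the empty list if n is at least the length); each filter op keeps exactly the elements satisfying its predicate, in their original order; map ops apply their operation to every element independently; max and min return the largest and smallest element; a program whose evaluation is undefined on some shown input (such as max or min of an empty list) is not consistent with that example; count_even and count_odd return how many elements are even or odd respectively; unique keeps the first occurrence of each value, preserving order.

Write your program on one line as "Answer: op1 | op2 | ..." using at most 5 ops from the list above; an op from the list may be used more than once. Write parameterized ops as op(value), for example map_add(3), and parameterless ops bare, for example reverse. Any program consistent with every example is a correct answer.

sort_asc | filter_lt(8) | sort_desc | count_odd

Check, running the answer program on each example:
  [-12, -10, -28] -> [-28, -12, -10] -> [-28, -12, -10] -> [-10, -12, -28] -> 0
  [32, -12, -37, 35, 14, 16, -19, 43, 43, 46] -> [-37, -19, -12, 14, 16, 32, 35, 43, 43, 46] -> [-37, -19, -12] -> [-12, -19, -37] -> 2
  [-37, -13, -40, -47, 10, 9] -> [-47, -40, -37, -13, 9, 10] -> [-47, -40, -37, -13] -> [-13, -37, -40, -47] -> 3
  [2, -47, 29, -44, 42, 15, 28, 40] -> [-47, -44, 2, 15, 28, 29, 40, 42] -> [-47, -44, 2] -> [2, -44, -47] -> 1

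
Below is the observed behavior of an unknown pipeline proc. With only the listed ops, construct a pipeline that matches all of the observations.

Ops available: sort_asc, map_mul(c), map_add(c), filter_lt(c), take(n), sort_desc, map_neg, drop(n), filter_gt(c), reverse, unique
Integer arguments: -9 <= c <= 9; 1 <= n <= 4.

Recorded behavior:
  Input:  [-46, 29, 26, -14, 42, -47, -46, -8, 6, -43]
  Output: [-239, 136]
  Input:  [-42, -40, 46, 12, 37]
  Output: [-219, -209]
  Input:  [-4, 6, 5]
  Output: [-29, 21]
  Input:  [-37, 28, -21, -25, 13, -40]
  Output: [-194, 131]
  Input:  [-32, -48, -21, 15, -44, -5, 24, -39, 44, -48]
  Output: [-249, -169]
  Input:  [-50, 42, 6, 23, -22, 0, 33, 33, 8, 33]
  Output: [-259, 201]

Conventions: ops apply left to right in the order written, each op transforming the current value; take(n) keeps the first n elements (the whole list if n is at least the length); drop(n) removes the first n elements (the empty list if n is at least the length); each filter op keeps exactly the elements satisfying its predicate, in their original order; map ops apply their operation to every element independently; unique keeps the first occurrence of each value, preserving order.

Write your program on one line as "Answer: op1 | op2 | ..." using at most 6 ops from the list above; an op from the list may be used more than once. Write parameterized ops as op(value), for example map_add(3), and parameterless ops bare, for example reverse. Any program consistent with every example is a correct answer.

take(2) | reverse | sort_desc | reverse | map_mul(5) | map_add(-9)

Check, running the answer program on each example:
  [-46, 29, 26, -14, 42, -47, -46, -8, 6, -43] -> [-46, 29] -> [29, -46] -> [29, -46] -> [-46, 29] -> [-230, 145] -> [-239, 136]
  [-42, -40, 46, 12, 37] -> [-42, -40] -> [-40, -42] -> [-40, -42] -> [-42, -40] -> [-210, -200] -> [-219, -209]
  [-4, 6, 5] -> [-4, 6] -> [6, -4] -> [6, -4] -> [-4, 6] -> [-20, 30] -> [-29, 21]
  [-37, 28, -21, -25, 13, -40] -> [-37, 28] -> [28, -37] -> [28, -37] -> [-37, 28] -> [-185, 140] -> [-194, 131]
  [-32, -48, -21, 15, -44, -5, 24, -39, 44, -48] -> [-32, -48] -> [-48, -32] -> [-32, -48] -> [-48, -32] -> [-240, -160] -> [-249, -169]
  [-50, 42, 6, 23, -22, 0, 33, 33, 8, 33] -> [-50, 42] -> [42, -50] -> [42, -50] -> [-50, 42] -> [-250, 210] -> [-259, 201]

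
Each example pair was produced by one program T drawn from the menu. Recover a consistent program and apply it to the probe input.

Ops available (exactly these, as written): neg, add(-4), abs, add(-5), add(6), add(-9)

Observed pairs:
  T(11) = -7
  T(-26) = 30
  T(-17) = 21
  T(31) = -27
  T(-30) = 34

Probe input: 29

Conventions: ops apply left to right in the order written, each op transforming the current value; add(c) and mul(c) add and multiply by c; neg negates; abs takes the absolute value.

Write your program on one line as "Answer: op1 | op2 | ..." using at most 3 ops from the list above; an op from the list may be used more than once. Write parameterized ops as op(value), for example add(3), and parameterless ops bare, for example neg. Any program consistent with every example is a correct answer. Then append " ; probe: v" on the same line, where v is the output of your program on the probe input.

add(-9) | neg | add(-5) ; probe: -25

Check, running the answer program on each example:
  11 -> 2 -> -2 -> -7
  -26 -> -35 -> 35 -> 30
  -17 -> -26 -> 26 -> 21
  31 -> 22 -> -22 -> -27
  -30 -> -39 -> 39 -> 34
  probe: 29 -> 20 -> -20 -> -25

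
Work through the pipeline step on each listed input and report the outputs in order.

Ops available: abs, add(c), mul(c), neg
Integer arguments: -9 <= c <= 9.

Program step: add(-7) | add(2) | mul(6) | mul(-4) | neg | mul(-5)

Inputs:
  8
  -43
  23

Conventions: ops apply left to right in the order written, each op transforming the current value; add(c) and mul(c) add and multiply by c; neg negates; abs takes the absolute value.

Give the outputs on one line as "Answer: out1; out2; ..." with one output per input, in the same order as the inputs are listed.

-360; 5760; -2160

Execution, op by op:
  8 -> 1 -> 3 -> 18 -> -72 -> 72 -> -360
  -43 -> -50 -> -48 -> -288 -> 1152 -> -1152 -> 5760
  23 -> 16 -> 18 -> 108 -> -432 -> 432 -> -2160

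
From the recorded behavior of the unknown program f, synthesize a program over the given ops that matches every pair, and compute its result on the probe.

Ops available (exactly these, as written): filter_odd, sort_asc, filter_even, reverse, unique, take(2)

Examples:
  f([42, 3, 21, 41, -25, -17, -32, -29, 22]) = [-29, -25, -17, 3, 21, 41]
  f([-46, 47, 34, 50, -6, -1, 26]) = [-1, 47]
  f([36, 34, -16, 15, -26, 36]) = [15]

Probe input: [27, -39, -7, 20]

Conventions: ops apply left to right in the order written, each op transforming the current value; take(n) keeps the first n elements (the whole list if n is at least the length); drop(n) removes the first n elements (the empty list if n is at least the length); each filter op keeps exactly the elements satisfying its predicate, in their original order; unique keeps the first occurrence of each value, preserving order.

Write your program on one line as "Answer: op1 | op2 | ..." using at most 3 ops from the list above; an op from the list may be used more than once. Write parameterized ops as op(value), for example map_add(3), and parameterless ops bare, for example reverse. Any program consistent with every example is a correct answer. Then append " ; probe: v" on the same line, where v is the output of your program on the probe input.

sort_asc | filter_odd ; probe: [-39, -7, 27]

Check, running the answer program on each example:
  [42, 3, 21, 41, -25, -17, -32, -29, 22] -> [-32, -29, -25, -17, 3, 21, 22, 41, 42] -> [-29, -25, -17, 3, 21, 41]
  [-46, 47, 34, 50, -6, -1, 26] -> [-46, -6, -1, 26, 34, 47, 50] -> [-1, 47]
  [36, 34, -16, 15, -26, 36] -> [-26, -16, 15, 34, 36, 36] -> [15]
  probe: [27, -39, -7, 20] -> [-39, -7, 20, 27] -> [-39, -7, 27]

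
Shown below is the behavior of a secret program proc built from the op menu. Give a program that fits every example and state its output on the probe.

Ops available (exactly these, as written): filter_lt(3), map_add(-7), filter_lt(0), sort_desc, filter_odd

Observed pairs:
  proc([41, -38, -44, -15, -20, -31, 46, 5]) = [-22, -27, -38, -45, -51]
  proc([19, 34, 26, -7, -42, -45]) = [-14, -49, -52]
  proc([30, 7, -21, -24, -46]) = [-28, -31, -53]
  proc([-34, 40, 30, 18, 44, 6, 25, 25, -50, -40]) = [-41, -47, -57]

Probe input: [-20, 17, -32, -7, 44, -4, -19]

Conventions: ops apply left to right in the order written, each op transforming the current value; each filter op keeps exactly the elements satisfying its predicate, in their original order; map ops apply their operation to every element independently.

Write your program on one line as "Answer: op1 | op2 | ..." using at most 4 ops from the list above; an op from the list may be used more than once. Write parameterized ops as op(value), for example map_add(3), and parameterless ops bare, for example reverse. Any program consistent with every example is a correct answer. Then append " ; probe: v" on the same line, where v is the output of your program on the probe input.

filter_lt(3) | map_add(-7) | sort_desc ; probe: [-11, -14, -26, -27, -39]

Check, running the answer program on each example:
  [41, -38, -44, -15, -20, -31, 46, 5] -> [-38, -44, -15, -20, -31] -> [-45, -51, -22, -27, -38] -> [-22, -27, -38, -45, -51]
  [19, 34, 26, -7, -42, -45] -> [-7, -42, -45] -> [-14, -49, -52] -> [-14, -49, -52]
  [30, 7, -21, -24, -46] -> [-21, -24, -46] -> [-28, -31, -53] -> [-28, -31, -53]
  [-34, 40, 30, 18, 44, 6, 25, 25, -50, -40] -> [-34, -50, -40] -> [-41, -57, -47] -> [-41, -47, -57]
  probe: [-20, 17, -32, -7, 44, -4, -19] -> [-20, -32, -7, -4, -19] -> [-27, -39, -14, -11, -26] -> [-11, -14, -26, -27, -39]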